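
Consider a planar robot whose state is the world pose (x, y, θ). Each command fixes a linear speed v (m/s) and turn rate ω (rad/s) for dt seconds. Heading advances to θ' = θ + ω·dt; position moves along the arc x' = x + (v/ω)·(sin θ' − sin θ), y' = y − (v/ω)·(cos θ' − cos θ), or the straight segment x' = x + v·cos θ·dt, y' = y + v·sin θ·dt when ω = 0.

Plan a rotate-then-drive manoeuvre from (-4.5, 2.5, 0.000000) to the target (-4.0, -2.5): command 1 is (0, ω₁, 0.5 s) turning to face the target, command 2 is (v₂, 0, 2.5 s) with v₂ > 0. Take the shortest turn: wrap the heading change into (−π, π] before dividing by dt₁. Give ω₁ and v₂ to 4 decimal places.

heading to target = atan2(-2.5−2.5, -4−-4.5) = -1.4711
Δθ = wrap(-1.4711 − 0.0000) = -1.4711; ω₁ = Δθ/dt₁ = -2.9423
distance = √((-4−-4.5)² + (-2.5−2.5)²) = 5.0249; v₂ = distance/dt₂ = 2.0100

ω₁ = -2.9423, v₂ = 2.0100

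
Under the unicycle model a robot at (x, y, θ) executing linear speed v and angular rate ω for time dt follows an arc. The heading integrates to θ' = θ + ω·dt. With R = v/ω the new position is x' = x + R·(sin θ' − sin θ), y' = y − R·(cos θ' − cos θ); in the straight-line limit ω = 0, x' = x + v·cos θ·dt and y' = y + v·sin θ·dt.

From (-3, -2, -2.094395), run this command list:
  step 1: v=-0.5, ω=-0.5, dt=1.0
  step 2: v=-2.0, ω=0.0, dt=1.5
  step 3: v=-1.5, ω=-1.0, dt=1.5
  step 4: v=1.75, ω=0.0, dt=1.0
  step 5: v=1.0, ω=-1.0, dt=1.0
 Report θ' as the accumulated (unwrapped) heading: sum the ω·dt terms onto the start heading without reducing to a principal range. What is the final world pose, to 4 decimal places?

step 1: θ'=-2.5944 (R=1.0000) → pose (-2.6543, -1.6460, -2.5944)
step 2: θ'=-2.5944 (straight) → pose (-0.0923, -0.0851, -2.5944)
step 3: θ'=-4.0944 (R=1.5000) → pose (1.9107, -0.4970, -4.0944)
step 4: θ'=-4.0944 (straight) → pose (0.8967, 0.9293, -4.0944)
step 5: θ'=-5.0944 (R=-1.0000) → pose (0.7839, 1.8815, -5.0944)

(0.7839, 1.8815, -5.0944)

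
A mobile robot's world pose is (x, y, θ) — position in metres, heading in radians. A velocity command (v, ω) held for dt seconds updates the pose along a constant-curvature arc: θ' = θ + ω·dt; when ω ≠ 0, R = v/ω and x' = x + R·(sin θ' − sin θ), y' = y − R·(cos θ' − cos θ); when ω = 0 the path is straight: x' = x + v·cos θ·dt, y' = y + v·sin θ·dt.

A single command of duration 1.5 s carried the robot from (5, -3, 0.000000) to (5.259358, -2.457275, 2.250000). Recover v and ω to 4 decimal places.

Δθ = 2.250000 − 0.000000 = 2.250000
ω = Δθ/dt = 2.250000/1.5 = 1.5000
R = −Δy/(cos θ' − cos θ) = 0.3333
v = R·ω = 0.3333·1.5000 = 0.5000

v = 0.5000, ω = 1.5000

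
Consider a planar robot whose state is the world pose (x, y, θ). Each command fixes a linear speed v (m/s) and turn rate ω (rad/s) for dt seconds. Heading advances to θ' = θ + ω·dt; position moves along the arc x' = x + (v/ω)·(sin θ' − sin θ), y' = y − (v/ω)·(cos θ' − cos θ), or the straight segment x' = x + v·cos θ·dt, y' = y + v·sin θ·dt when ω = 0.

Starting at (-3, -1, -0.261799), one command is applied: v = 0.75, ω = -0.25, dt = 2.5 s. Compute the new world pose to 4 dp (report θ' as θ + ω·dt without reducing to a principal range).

θ' = -0.2618 + -0.25·2.5 = -0.8868
R = v/ω = 0.75/-0.25 = -3.0000
x' = -3 + -3.0000·(sin -0.8868 − sin -0.2618) = -1.4513
y' = -1 − -3.0000·(cos -0.8868 − cos -0.2618) = -2.0021

(-1.4513, -2.0021, -0.8868)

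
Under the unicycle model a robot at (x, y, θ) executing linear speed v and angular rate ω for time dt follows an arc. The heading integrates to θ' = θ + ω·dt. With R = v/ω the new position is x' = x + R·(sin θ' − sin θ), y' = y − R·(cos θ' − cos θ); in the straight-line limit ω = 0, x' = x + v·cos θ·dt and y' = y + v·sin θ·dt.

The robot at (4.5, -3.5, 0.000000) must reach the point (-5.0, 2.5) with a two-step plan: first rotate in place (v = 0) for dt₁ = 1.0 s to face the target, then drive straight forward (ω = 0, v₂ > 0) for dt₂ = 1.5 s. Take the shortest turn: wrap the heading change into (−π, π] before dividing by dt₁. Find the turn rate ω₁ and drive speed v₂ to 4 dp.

ω₁ = 2.5783, v₂ = 7.4907

heading to target = atan2(2.5−-3.5, -5−4.5) = 2.5783
Δθ = wrap(2.5783 − 0.0000) = 2.5783; ω₁ = Δθ/dt₁ = 2.5783
distance = √((-5−4.5)² + (2.5−-3.5)²) = 11.2361; v₂ = distance/dt₂ = 7.4907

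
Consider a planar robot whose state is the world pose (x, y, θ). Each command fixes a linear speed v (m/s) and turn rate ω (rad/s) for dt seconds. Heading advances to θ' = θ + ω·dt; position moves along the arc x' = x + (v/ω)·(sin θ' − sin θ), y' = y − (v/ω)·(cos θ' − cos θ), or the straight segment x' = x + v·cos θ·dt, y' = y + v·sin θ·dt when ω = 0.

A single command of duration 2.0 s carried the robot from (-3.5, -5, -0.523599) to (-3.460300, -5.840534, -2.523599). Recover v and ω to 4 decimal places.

v = 0.5000, ω = -1.0000

Δθ = -2.523599 − -0.523599 = -2.000000
ω = Δθ/dt = -2.000000/2.0 = -1.0000
R = −Δy/(cos θ' − cos θ) = -0.5000
v = R·ω = -0.5000·-1.0000 = 0.5000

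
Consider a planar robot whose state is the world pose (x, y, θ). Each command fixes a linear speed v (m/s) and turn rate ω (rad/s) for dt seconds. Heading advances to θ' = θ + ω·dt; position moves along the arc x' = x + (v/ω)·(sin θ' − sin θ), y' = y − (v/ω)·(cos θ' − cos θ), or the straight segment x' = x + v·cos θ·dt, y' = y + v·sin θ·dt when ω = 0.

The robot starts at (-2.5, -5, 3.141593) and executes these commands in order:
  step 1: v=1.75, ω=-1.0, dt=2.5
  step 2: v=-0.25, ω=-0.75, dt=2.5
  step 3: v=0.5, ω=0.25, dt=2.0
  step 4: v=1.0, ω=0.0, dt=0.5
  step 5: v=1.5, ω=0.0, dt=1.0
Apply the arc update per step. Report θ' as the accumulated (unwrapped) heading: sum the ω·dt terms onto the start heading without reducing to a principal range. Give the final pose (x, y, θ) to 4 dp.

step 1: θ'=0.6416 (R=-1.7500) → pose (-3.5473, -1.8480, 0.6416)
step 2: θ'=-1.2334 (R=0.3333) → pose (-4.0614, -1.6913, -1.2334)
step 3: θ'=-0.7334 (R=2.0000) → pose (-3.5129, -2.5150, -0.7334)
step 4: θ'=-0.7334 (straight) → pose (-3.1415, -2.8497, -0.7334)
step 5: θ'=-0.7334 (straight) → pose (-2.0271, -3.8538, -0.7334)

(-2.0271, -3.8538, -0.7334)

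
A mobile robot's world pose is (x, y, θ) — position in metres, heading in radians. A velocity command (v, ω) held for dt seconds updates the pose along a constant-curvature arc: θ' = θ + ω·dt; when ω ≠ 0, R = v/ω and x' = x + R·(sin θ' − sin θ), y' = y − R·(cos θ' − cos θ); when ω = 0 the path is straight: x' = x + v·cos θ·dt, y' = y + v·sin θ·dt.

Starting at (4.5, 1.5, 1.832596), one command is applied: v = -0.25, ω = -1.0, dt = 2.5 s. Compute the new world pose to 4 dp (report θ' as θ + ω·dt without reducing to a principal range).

θ' = 1.8326 + -1.0·2.5 = -0.6674
R = v/ω = -0.25/-1.0 = 0.2500
x' = 4.5 + 0.2500·(sin -0.6674 − sin 1.8326) = 4.1038
y' = 1.5 − 0.2500·(cos -0.6674 − cos 1.8326) = 1.2389

(4.1038, 1.2389, -0.6674)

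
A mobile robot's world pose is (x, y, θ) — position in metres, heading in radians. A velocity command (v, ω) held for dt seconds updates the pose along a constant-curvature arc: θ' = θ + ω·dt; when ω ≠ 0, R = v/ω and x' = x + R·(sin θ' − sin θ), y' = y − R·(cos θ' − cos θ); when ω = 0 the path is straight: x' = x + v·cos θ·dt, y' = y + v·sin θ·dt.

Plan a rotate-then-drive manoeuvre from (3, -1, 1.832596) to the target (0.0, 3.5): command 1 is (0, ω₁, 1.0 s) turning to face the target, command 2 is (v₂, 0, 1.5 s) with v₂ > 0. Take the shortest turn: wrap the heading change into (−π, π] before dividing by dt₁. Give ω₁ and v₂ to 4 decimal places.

ω₁ = 0.3262, v₂ = 3.6056

heading to target = atan2(3.5−-1, 0−3) = 2.1588
Δθ = wrap(2.1588 − 1.8326) = 0.3262; ω₁ = Δθ/dt₁ = 0.3262
distance = √((0−3)² + (3.5−-1)²) = 5.4083; v₂ = distance/dt₂ = 3.6056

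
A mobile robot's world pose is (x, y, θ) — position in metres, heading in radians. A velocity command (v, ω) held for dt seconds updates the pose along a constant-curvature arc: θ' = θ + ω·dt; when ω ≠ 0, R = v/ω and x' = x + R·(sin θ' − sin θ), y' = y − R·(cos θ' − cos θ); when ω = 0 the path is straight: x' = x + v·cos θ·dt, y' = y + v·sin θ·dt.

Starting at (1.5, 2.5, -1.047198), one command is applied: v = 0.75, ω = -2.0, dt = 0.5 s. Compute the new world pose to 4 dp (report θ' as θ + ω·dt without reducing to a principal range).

(1.5085, 2.1405, -2.0472)

θ' = -1.0472 + -2.0·0.5 = -2.0472
R = v/ω = 0.75/-2.0 = -0.3750
x' = 1.5 + -0.3750·(sin -2.0472 − sin -1.0472) = 1.5085
y' = 2.5 − -0.3750·(cos -2.0472 − cos -1.0472) = 2.1405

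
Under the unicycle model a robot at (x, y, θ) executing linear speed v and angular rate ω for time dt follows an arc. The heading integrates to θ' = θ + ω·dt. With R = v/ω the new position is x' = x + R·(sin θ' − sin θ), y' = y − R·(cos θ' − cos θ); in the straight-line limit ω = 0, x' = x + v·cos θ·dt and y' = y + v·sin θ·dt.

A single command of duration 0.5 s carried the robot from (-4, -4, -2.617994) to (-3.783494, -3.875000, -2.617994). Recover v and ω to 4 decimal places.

Δθ = -2.617994 − -2.617994 = 0.000000
ω = Δθ/dt = 0.000000/0.5 = 0.0000
ω = 0 → v = (Δx·cos θ + Δy·sin θ)/dt = -0.5000

v = -0.5000, ω = 0.0000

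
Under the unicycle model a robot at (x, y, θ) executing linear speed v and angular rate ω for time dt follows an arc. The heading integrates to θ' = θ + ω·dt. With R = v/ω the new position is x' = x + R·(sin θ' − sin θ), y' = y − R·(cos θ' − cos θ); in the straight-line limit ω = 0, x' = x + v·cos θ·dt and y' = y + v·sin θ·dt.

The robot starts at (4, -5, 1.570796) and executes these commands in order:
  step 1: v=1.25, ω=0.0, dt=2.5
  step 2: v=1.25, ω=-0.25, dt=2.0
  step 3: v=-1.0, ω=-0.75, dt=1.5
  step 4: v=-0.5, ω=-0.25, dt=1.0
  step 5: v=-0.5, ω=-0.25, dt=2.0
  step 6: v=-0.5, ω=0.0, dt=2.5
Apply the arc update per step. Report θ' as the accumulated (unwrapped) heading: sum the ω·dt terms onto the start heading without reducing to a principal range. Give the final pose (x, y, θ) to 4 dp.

(1.1704, 1.3400, -0.8042)

step 1: θ'=1.5708 (straight) → pose (4.0000, -1.8750, 1.5708)
step 2: θ'=1.0708 (R=-5.0000) → pose (4.6121, 0.5221, 1.0708)
step 3: θ'=-0.0542 (R=1.3333) → pose (3.3697, -0.1700, -0.0542)
step 4: θ'=-0.3042 (R=2.0000) → pose (2.8790, -0.0811, -0.3042)
step 5: θ'=-0.8042 (R=2.0000) → pose (2.0375, 0.4397, -0.8042)
step 6: θ'=-0.8042 (straight) → pose (1.1704, 1.3400, -0.8042)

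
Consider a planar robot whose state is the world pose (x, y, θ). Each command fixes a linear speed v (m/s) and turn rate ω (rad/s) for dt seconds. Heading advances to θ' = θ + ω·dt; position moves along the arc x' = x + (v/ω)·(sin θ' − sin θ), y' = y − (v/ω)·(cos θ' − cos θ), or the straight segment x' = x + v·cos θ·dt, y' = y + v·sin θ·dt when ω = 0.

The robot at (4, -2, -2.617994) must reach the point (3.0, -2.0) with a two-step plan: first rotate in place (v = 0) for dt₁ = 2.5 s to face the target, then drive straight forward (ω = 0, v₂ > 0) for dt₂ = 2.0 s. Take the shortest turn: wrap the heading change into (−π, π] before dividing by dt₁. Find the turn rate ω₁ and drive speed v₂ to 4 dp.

ω₁ = -0.2094, v₂ = 0.5000

heading to target = atan2(-2−-2, 3−4) = 3.1416
Δθ = wrap(3.1416 − -2.6180) = -0.5236; ω₁ = Δθ/dt₁ = -0.2094
distance = √((3−4)² + (-2−-2)²) = 1.0000; v₂ = distance/dt₂ = 0.5000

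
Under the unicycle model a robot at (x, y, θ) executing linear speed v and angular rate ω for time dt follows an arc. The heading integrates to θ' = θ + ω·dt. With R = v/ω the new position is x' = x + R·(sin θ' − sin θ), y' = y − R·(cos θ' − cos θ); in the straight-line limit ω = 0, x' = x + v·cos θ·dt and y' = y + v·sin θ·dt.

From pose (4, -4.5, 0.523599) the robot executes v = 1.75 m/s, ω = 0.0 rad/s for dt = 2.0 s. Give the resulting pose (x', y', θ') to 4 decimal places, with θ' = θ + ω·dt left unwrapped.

(7.0311, -2.7500, 0.5236)

θ' = 0.5236 + 0.0·2.0 = 0.5236
ω = 0 → straight: x' = 4 + 1.75·cos(0.5236)·2.0 = 7.0311
y' = -4.5 + 1.75·sin(0.5236)·2.0 = -2.7500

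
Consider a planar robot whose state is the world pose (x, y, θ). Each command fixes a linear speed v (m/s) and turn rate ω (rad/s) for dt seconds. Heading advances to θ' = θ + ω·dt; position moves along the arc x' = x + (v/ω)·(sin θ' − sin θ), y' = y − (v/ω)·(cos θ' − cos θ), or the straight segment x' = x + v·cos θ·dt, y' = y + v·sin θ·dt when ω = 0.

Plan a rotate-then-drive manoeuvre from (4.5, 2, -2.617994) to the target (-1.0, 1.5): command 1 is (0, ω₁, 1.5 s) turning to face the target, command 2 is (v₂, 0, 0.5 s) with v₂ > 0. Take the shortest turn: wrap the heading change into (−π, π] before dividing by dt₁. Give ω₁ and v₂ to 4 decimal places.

ω₁ = -0.2886, v₂ = 11.0454

heading to target = atan2(1.5−2, -1−4.5) = -3.0509
Δθ = wrap(-3.0509 − -2.6180) = -0.4329; ω₁ = Δθ/dt₁ = -0.2886
distance = √((-1−4.5)² + (1.5−2)²) = 5.5227; v₂ = distance/dt₂ = 11.0454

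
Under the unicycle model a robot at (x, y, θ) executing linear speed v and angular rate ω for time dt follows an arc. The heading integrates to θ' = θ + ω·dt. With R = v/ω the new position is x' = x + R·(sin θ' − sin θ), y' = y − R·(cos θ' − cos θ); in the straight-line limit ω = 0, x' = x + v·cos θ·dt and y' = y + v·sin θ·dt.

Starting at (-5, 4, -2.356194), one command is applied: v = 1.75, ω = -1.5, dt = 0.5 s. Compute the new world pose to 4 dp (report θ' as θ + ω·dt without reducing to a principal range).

(-5.7837, 3.6590, -3.1062)

θ' = -2.3562 + -1.5·0.5 = -3.1062
R = v/ω = 1.75/-1.5 = -1.1667
x' = -5 + -1.1667·(sin -3.1062 − sin -2.3562) = -5.7837
y' = 4 − -1.1667·(cos -3.1062 − cos -2.3562) = 3.6590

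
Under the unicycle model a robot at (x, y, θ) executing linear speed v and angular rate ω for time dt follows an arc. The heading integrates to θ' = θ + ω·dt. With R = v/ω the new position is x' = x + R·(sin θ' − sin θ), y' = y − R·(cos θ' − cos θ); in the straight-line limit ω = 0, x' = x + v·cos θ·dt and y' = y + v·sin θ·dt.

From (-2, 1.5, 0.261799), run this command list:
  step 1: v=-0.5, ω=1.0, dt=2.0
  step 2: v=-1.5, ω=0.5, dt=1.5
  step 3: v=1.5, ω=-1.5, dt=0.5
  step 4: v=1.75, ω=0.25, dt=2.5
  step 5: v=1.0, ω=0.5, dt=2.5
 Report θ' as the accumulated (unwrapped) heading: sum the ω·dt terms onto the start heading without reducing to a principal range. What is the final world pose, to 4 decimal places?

step 1: θ'=2.2618 (R=-0.5000) → pose (-2.2559, 0.6984, 2.2618)
step 2: θ'=3.0118 (R=-3.0000) → pose (-0.3324, -0.3645, 3.0118)
step 3: θ'=2.2618 (R=-1.0000) → pose (-0.9735, -0.0102, 2.2618)
step 4: θ'=2.8868 (R=7.0000) → pose (-4.6035, 2.3027, 2.8868)
step 5: θ'=4.1368 (R=2.0000) → pose (-6.7853, 1.4559, 4.1368)

(-6.7853, 1.4559, 4.1368)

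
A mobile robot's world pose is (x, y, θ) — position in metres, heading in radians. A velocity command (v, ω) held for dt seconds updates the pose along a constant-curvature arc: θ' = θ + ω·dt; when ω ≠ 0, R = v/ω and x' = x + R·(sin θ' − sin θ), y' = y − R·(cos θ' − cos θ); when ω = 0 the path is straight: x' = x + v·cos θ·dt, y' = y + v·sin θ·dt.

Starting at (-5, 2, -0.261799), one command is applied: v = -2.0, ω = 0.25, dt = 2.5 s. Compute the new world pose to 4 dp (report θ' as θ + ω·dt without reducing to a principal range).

(-9.9127, 1.7507, 0.3632)

θ' = -0.2618 + 0.25·2.5 = 0.3632
R = v/ω = -2.0/0.25 = -8.0000
x' = -5 + -8.0000·(sin 0.3632 − sin -0.2618) = -9.9127
y' = 2 − -8.0000·(cos 0.3632 − cos -0.2618) = 1.7507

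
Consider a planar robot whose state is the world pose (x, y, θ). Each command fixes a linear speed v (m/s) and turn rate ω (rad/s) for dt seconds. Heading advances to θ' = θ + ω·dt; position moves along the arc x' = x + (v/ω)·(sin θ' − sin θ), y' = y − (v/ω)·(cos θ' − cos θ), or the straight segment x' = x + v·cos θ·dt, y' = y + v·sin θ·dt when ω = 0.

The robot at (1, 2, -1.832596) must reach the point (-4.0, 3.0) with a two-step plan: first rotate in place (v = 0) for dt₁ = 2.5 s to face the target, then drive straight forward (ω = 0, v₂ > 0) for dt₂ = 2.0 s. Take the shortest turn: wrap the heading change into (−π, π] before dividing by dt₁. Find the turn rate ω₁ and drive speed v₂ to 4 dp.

ω₁ = -0.6026, v₂ = 2.5495

heading to target = atan2(3−2, -4−1) = 2.9442
Δθ = wrap(2.9442 − -1.8326) = -1.5064; ω₁ = Δθ/dt₁ = -0.6026
distance = √((-4−1)² + (3−2)²) = 5.0990; v₂ = distance/dt₂ = 2.5495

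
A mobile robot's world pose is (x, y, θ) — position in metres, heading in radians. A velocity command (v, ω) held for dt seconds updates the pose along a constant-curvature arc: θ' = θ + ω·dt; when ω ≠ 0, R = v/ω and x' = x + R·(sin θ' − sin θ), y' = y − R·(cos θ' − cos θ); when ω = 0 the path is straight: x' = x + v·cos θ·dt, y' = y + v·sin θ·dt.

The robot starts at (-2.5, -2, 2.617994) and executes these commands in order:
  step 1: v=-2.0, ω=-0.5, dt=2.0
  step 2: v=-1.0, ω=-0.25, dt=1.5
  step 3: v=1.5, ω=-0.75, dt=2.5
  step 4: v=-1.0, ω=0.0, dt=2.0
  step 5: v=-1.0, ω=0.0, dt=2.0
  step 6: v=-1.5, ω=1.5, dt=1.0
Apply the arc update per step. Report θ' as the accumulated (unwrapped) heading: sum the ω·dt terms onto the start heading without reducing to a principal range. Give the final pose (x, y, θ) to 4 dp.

(-2.2191, -3.5796, 0.8680)

step 1: θ'=1.6180 (R=4.0000) → pose (-0.5045, -5.2754, 1.6180)
step 2: θ'=1.2430 (R=4.0000) → pose (-0.7130, -6.7520, 1.2430)
step 3: θ'=-0.6320 (R=-2.0000) → pose (2.3620, -5.7822, -0.6320)
step 4: θ'=-0.6320 (straight) → pose (0.7484, -4.6007, -0.6320)
step 5: θ'=-0.6320 (straight) → pose (-0.8653, -3.4191, -0.6320)
step 6: θ'=0.8680 (R=-1.0000) → pose (-2.2191, -3.5796, 0.8680)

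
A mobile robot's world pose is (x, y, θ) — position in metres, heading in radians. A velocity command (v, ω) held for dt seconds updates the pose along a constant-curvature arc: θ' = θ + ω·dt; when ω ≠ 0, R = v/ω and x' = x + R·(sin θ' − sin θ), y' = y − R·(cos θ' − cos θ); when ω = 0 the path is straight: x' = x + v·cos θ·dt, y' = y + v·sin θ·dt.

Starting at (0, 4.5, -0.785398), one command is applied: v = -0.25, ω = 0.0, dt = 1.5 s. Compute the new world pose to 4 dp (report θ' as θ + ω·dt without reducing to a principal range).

(-0.2652, 4.7652, -0.7854)

θ' = -0.7854 + 0.0·1.5 = -0.7854
ω = 0 → straight: x' = 0 + -0.25·cos(-0.7854)·1.5 = -0.2652
y' = 4.5 + -0.25·sin(-0.7854)·1.5 = 4.7652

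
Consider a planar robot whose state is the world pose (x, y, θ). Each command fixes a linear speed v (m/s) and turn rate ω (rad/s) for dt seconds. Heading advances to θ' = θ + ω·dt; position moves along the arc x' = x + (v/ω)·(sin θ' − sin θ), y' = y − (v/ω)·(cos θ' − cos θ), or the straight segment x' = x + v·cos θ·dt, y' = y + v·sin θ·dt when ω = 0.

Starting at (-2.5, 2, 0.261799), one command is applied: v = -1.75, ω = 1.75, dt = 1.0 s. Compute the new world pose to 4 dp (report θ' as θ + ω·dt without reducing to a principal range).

θ' = 0.2618 + 1.75·1.0 = 2.0118
R = v/ω = -1.75/1.75 = -1.0000
x' = -2.5 + -1.0000·(sin 2.0118 − sin 0.2618) = -3.1455
y' = 2 − -1.0000·(cos 2.0118 − cos 0.2618) = 0.6072

(-3.1455, 0.6072, 2.0118)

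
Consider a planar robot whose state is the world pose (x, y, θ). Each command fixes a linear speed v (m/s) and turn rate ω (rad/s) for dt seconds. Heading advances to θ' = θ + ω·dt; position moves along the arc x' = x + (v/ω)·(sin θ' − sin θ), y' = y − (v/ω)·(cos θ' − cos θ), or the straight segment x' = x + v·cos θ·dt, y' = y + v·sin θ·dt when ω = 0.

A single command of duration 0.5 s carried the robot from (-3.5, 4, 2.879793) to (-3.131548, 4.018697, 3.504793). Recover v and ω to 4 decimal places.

Δθ = 3.504793 − 2.879793 = 0.625000
ω = Δθ/dt = 0.625000/0.5 = 1.2500
R = Δx/(sin θ' − sin θ) = -0.6000
v = R·ω = -0.6000·1.2500 = -0.7500

v = -0.7500, ω = 1.2500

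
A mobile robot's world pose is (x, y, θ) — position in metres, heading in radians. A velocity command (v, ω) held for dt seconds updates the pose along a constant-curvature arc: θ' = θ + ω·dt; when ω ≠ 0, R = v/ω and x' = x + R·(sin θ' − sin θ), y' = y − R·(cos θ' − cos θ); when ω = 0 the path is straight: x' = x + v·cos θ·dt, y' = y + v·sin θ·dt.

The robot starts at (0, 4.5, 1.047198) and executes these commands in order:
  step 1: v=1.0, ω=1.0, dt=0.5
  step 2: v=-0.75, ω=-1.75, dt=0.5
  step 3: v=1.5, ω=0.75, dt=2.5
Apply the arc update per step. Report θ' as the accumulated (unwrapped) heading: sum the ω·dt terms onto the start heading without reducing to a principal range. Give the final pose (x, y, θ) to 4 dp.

step 1: θ'=1.5472 (R=1.0000) → pose (0.1337, 4.9764, 1.5472)
step 2: θ'=0.6722 (R=0.4286) → pose (-0.0279, 4.6512, 0.6722)
step 3: θ'=2.5472 (R=2.0000) → pose (-0.1533, 7.8731, 2.5472)

(-0.1533, 7.8731, 2.5472)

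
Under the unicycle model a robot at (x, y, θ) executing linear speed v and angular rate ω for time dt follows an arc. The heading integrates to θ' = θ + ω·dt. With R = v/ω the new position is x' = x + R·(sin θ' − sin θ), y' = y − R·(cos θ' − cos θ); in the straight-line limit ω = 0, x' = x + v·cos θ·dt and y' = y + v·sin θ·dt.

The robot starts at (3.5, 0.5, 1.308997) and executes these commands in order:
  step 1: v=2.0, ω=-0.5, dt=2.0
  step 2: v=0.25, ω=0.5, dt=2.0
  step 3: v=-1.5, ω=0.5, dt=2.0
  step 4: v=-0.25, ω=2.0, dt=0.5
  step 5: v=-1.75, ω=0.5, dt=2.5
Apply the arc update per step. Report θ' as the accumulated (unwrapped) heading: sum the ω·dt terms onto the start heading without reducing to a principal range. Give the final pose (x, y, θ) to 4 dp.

step 1: θ'=0.3090 (R=-4.0000) → pose (6.1473, 3.2753, 0.3090)
step 2: θ'=1.3090 (R=0.5000) → pose (6.4782, 3.6222, 1.3090)
step 3: θ'=2.3090 (R=-3.0000) → pose (7.1569, 0.8269, 2.3090)
step 4: θ'=3.3090 (R=-0.1250) → pose (7.2702, 0.7877, 3.3090)
step 5: θ'=4.5590 (R=-3.5000) → pose (10.1459, 3.7040, 4.5590)

(10.1459, 3.7040, 4.5590)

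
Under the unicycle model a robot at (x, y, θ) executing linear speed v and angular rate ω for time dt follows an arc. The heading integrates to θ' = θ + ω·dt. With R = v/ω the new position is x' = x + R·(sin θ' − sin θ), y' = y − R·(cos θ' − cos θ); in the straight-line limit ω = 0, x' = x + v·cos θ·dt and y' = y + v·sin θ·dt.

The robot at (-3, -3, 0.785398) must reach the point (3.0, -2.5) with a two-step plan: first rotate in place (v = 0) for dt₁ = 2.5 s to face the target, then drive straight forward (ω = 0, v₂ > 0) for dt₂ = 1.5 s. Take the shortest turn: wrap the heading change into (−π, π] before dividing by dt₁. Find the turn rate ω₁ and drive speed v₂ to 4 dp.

heading to target = atan2(-2.5−-3, 3−-3) = 0.0831
Δθ = wrap(0.0831 − 0.7854) = -0.7023; ω₁ = Δθ/dt₁ = -0.2809
distance = √((3−-3)² + (-2.5−-3)²) = 6.0208; v₂ = distance/dt₂ = 4.0139

ω₁ = -0.2809, v₂ = 4.0139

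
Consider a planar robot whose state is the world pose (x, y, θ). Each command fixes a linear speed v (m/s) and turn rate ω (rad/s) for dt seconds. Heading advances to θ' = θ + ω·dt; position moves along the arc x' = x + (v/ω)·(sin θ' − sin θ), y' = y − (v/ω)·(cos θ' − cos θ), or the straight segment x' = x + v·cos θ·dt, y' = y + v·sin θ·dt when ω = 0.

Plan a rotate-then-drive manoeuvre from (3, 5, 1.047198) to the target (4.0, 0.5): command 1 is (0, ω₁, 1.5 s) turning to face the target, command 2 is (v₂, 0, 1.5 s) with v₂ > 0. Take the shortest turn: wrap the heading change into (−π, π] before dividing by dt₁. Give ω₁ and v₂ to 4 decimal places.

ω₁ = -1.5996, v₂ = 3.0732

heading to target = atan2(0.5−5, 4−3) = -1.3521
Δθ = wrap(-1.3521 − 1.0472) = -2.3993; ω₁ = Δθ/dt₁ = -1.5996
distance = √((4−3)² + (0.5−5)²) = 4.6098; v₂ = distance/dt₂ = 3.0732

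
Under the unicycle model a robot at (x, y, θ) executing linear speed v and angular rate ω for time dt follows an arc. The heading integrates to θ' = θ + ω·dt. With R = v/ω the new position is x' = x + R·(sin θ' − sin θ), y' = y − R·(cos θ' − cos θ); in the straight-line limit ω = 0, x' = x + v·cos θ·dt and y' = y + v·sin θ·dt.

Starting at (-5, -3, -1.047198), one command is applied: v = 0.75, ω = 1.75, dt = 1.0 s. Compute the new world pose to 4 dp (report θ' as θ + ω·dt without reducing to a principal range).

θ' = -1.0472 + 1.75·1.0 = 0.7028
R = v/ω = 0.75/1.75 = 0.4286
x' = -5 + 0.4286·(sin 0.7028 − sin -1.0472) = -4.3518
y' = -3 − 0.4286·(cos 0.7028 − cos -1.0472) = -3.1127

(-4.3518, -3.1127, 0.7028)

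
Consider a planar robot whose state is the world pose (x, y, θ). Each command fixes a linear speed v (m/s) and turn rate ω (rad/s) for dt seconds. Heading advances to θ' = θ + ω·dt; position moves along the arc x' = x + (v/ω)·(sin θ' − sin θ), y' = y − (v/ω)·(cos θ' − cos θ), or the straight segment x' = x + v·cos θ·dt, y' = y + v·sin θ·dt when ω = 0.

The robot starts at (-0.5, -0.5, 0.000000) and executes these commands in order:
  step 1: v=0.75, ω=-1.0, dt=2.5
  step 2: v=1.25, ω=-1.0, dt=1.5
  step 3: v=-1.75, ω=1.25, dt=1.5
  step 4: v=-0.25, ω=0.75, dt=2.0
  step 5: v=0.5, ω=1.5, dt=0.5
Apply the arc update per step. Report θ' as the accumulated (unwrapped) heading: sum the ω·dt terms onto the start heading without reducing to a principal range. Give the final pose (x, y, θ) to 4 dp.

(0.6529, -1.1028, 0.1250)

step 1: θ'=-2.5000 (R=-0.7500) → pose (-0.0511, -1.8509, -2.5000)
step 2: θ'=-4.0000 (R=-1.2500) → pose (-1.7452, -1.6665, -4.0000)
step 3: θ'=-2.1250 (R=-1.4000) → pose (0.5047, -1.4882, -2.1250)
step 4: θ'=-0.6250 (R=-0.3333) → pose (0.4163, -1.0424, -0.6250)
step 5: θ'=0.1250 (R=0.3333) → pose (0.6529, -1.1028, 0.1250)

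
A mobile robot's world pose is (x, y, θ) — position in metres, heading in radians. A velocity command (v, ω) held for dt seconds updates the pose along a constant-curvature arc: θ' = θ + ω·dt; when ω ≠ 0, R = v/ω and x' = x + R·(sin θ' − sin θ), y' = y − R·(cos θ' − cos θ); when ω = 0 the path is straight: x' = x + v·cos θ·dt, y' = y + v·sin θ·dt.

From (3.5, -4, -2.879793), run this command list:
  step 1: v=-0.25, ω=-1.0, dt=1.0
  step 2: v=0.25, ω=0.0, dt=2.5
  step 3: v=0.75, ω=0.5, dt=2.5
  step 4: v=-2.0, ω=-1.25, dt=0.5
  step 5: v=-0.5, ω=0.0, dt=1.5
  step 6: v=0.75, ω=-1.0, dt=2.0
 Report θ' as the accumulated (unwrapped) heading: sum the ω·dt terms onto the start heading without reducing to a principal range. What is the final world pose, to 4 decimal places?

(2.6785, -2.1953, -5.2548)

step 1: θ'=-3.8798 (R=0.2500) → pose (3.7329, -4.0566, -3.8798)
step 2: θ'=-3.8798 (straight) → pose (3.2706, -3.6360, -3.8798)
step 3: θ'=-2.6298 (R=1.5000) → pose (1.5266, -3.4377, -2.6298)
step 4: θ'=-3.2548 (R=1.6000) → pose (2.4909, -3.2429, -3.2548)
step 5: θ'=-3.2548 (straight) → pose (3.2361, -3.3276, -3.2548)
step 6: θ'=-5.2548 (R=-0.7500) → pose (2.6785, -2.1953, -5.2548)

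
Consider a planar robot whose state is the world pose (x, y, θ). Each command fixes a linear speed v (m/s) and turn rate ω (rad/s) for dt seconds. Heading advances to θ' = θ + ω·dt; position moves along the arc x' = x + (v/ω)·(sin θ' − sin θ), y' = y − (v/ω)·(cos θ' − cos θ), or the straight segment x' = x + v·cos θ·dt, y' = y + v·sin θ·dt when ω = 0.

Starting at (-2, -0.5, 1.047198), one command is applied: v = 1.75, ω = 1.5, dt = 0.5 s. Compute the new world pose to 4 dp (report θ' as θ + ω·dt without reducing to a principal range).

θ' = 1.0472 + 1.5·0.5 = 1.7972
R = v/ω = 1.75/1.5 = 1.1667
x' = -2 + 1.1667·(sin 1.7972 − sin 1.0472) = -1.8735
y' = -0.5 − 1.1667·(cos 1.7972 − cos 1.0472) = 0.3452

(-1.8735, 0.3452, 1.7972)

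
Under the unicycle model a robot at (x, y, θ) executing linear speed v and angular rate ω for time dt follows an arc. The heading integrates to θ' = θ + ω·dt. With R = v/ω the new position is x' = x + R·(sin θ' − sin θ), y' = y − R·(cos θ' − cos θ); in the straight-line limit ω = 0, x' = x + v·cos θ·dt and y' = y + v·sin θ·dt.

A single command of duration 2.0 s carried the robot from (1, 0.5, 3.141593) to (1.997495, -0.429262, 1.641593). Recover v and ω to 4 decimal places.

v = -0.7500, ω = -0.7500

Δθ = 1.641593 − 3.141593 = -1.500000
ω = Δθ/dt = -1.500000/2.0 = -0.7500
R = Δx/(sin θ' − sin θ) = 1.0000
v = R·ω = 1.0000·-0.7500 = -0.7500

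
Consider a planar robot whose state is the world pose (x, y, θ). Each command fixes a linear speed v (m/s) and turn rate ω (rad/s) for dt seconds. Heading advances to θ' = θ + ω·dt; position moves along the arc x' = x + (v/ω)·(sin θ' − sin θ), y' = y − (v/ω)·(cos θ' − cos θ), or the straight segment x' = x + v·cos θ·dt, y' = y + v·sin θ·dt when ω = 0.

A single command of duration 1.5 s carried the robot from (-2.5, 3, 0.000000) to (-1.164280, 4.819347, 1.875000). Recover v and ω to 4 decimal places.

Δθ = 1.875000 − 0.000000 = 1.875000
ω = Δθ/dt = 1.875000/1.5 = 1.2500
R = −Δy/(cos θ' − cos θ) = 1.4000
v = R·ω = 1.4000·1.2500 = 1.7500

v = 1.7500, ω = 1.2500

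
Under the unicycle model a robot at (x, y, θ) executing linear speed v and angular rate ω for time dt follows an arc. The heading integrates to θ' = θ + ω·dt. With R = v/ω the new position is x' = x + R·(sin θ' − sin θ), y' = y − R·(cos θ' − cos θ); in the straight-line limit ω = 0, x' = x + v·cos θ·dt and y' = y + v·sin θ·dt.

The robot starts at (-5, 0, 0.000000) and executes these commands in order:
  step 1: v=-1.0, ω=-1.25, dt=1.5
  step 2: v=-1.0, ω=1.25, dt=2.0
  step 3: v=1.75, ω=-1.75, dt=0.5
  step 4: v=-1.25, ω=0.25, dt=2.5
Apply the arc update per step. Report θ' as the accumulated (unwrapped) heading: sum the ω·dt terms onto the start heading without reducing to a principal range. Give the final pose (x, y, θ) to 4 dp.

step 1: θ'=-1.8750 (R=0.8000) → pose (-5.7633, 1.0396, -1.8750)
step 2: θ'=0.6250 (R=-0.8000) → pose (-6.9946, 1.9280, 0.6250)
step 3: θ'=-0.2500 (R=-1.0000) → pose (-6.1621, 2.0860, -0.2500)
step 4: θ'=0.3750 (R=-5.0000) → pose (-9.2305, 1.8939, 0.3750)

(-9.2305, 1.8939, 0.3750)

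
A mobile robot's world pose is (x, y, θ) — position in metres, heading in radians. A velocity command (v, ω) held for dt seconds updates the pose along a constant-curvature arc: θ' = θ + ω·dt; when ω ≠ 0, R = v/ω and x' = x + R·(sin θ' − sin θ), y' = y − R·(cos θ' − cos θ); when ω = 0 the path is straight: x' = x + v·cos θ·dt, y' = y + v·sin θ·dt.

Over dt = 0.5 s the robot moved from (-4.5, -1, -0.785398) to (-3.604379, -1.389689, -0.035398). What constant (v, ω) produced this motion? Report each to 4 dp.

v = 2.0000, ω = 1.5000

Δθ = -0.035398 − -0.785398 = 0.750000
ω = Δθ/dt = 0.750000/0.5 = 1.5000
R = Δx/(sin θ' − sin θ) = 1.3333
v = R·ω = 1.3333·1.5000 = 2.0000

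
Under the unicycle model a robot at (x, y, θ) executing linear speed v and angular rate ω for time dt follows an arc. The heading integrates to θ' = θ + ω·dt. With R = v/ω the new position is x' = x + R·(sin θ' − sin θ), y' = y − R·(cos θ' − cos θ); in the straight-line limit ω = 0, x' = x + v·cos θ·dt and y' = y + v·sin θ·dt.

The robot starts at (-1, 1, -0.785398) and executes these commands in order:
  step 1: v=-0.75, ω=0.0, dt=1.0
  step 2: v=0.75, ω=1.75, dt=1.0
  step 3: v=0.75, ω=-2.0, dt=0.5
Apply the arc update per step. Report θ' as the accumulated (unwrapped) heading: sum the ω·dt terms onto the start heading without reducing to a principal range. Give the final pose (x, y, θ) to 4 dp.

step 1: θ'=-0.7854 (straight) → pose (-1.5303, 1.5303, -0.7854)
step 2: θ'=0.9646 (R=0.4286) → pose (-0.8751, 1.5892, 0.9646)
step 3: θ'=-0.0354 (R=-0.3750) → pose (-0.5536, 1.7503, -0.0354)

(-0.5536, 1.7503, -0.0354)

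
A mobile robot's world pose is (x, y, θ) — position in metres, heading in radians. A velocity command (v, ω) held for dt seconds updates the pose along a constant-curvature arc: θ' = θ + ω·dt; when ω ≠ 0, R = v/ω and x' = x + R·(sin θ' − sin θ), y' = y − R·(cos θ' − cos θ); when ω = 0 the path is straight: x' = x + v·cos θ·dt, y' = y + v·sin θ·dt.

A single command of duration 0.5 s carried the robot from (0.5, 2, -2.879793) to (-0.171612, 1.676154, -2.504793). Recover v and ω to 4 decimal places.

Δθ = -2.504793 − -2.879793 = 0.375000
ω = Δθ/dt = 0.375000/0.5 = 0.7500
R = Δx/(sin θ' − sin θ) = 2.0000
v = R·ω = 2.0000·0.7500 = 1.5000

v = 1.5000, ω = 0.7500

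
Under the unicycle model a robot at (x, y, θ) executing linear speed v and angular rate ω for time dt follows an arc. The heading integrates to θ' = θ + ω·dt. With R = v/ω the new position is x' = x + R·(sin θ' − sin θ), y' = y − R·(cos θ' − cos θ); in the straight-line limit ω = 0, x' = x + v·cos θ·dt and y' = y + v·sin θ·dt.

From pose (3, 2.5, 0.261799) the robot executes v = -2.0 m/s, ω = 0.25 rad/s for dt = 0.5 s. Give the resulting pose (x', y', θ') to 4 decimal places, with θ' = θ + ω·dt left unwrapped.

θ' = 0.2618 + 0.25·0.5 = 0.3868
R = v/ω = -2.0/0.25 = -8.0000
x' = 3 + -8.0000·(sin 0.3868 − sin 0.2618) = 2.0527
y' = 2.5 − -8.0000·(cos 0.3868 − cos 0.2618) = 2.1816

(2.0527, 2.1816, 0.3868)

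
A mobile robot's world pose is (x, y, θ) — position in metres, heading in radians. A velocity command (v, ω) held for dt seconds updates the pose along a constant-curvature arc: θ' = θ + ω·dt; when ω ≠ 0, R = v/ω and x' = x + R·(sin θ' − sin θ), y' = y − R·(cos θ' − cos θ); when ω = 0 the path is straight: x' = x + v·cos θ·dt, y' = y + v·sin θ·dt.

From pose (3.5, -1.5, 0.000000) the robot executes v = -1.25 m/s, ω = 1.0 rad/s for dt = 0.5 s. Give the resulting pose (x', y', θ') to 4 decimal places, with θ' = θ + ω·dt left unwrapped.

(2.9007, -1.6530, 0.5000)

θ' = 0.0000 + 1.0·0.5 = 0.5000
R = v/ω = -1.25/1.0 = -1.2500
x' = 3.5 + -1.2500·(sin 0.5000 − sin 0.0000) = 2.9007
y' = -1.5 − -1.2500·(cos 0.5000 − cos 0.0000) = -1.6530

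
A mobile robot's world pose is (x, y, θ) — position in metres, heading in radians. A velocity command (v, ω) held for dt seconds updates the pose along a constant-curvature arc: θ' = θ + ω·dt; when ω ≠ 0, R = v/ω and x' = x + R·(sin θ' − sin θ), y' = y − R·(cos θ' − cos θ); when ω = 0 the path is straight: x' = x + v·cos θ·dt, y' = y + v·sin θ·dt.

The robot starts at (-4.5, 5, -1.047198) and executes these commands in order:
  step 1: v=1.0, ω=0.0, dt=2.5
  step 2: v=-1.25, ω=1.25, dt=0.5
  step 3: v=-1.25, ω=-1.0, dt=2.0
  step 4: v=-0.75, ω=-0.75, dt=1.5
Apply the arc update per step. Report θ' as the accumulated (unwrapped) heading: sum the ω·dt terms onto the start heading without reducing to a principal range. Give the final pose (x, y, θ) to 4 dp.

step 1: θ'=-1.0472 (straight) → pose (-3.2500, 2.8349, -1.0472)
step 2: θ'=-0.4222 (R=-1.0000) → pose (-3.7063, 3.2471, -0.4222)
step 3: θ'=-2.4222 (R=1.2500) → pose (-4.0177, 5.3276, -2.4222)
step 4: θ'=-3.5472 (R=1.0000) → pose (-2.9642, 5.4943, -3.5472)

(-2.9642, 5.4943, -3.5472)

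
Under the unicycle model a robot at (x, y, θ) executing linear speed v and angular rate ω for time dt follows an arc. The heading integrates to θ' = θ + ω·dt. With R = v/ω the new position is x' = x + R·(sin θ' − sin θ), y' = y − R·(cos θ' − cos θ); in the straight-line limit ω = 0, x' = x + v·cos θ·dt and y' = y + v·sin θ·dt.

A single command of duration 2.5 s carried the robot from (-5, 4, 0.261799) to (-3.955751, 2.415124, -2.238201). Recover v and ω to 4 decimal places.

v = 1.0000, ω = -1.0000

Δθ = -2.238201 − 0.261799 = -2.500000
ω = Δθ/dt = -2.500000/2.5 = -1.0000
R = −Δy/(cos θ' − cos θ) = -1.0000
v = R·ω = -1.0000·-1.0000 = 1.0000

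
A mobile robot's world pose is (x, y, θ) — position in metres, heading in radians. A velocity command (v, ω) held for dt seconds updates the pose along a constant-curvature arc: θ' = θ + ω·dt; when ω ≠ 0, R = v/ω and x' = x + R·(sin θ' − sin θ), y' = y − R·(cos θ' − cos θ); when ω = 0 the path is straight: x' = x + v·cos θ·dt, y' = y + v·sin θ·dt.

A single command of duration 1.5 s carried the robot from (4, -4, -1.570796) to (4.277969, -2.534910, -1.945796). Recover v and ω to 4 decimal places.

Δθ = -1.945796 − -1.570796 = -0.375000
ω = Δθ/dt = -0.375000/1.5 = -0.2500
R = −Δy/(cos θ' − cos θ) = 4.0000
v = R·ω = 4.0000·-0.2500 = -1.0000

v = -1.0000, ω = -0.2500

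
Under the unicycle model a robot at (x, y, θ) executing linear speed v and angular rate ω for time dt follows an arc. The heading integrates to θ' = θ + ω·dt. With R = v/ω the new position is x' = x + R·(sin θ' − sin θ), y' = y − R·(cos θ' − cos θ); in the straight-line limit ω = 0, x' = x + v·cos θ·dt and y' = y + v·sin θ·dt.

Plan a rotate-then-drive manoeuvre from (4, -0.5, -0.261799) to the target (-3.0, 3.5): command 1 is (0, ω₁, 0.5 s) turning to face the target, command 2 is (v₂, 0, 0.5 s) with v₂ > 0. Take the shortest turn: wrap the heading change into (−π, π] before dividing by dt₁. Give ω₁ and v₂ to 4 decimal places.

heading to target = atan2(3.5−-0.5, -3−4) = 2.6224
Δθ = wrap(2.6224 − -0.2618) = 2.8842; ω₁ = Δθ/dt₁ = 5.7685
distance = √((-3−4)² + (3.5−-0.5)²) = 8.0623; v₂ = distance/dt₂ = 16.1245

ω₁ = 5.7685, v₂ = 16.1245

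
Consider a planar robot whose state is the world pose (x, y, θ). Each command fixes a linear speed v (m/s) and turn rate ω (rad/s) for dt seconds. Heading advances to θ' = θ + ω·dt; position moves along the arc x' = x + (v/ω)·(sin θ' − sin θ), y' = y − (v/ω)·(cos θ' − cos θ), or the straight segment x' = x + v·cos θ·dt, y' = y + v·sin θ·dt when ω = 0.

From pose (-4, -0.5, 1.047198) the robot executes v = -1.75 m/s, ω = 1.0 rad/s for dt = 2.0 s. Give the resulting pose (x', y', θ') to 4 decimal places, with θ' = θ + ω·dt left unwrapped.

θ' = 1.0472 + 1.0·2.0 = 3.0472
R = v/ω = -1.75/1.0 = -1.7500
x' = -4 + -1.7500·(sin 3.0472 − sin 1.0472) = -2.6494
y' = -0.5 − -1.7500·(cos 3.0472 − cos 1.0472) = -3.1172

(-2.6494, -3.1172, 3.0472)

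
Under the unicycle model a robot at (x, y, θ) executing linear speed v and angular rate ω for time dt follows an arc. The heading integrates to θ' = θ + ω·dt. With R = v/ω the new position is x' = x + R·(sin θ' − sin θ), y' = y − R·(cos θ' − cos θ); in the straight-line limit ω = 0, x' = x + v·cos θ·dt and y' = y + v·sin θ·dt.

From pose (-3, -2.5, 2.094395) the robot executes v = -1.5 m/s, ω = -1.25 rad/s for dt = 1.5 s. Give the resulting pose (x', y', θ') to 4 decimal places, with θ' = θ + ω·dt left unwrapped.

θ' = 2.0944 + -1.25·1.5 = 0.2194
R = v/ω = -1.5/-1.25 = 1.2000
x' = -3 + 1.2000·(sin 0.2194 − sin 2.0944) = -3.7781
y' = -2.5 − 1.2000·(cos 0.2194 − cos 2.0944) = -4.2712

(-3.7781, -4.2712, 0.2194)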